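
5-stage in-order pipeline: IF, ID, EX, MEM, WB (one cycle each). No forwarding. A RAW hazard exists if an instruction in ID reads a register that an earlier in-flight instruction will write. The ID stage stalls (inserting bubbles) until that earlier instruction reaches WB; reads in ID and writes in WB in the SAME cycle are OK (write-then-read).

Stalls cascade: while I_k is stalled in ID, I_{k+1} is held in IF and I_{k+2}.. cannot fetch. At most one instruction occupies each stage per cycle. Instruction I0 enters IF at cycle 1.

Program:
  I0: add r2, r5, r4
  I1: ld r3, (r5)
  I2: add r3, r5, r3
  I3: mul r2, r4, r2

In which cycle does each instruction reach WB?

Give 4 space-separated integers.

I0 add r2 <- r5,r4: IF@1 ID@2 stall=0 (-) EX@3 MEM@4 WB@5
I1 ld r3 <- r5: IF@2 ID@3 stall=0 (-) EX@4 MEM@5 WB@6
I2 add r3 <- r5,r3: IF@3 ID@4 stall=2 (RAW on I1.r3 (WB@6)) EX@7 MEM@8 WB@9
I3 mul r2 <- r4,r2: IF@4 ID@7 stall=0 (-) EX@8 MEM@9 WB@10

Answer: 5 6 9 10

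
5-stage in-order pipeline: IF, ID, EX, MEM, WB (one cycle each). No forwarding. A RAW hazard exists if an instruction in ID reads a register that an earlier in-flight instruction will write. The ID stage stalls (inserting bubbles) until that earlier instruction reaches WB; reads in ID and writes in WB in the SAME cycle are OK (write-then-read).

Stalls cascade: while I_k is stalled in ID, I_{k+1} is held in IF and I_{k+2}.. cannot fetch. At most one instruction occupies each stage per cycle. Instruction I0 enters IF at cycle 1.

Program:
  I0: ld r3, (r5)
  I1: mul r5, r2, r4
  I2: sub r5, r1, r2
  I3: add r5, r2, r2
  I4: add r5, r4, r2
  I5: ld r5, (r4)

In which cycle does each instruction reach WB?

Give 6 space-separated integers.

Answer: 5 6 7 8 9 10

Derivation:
I0 ld r3 <- r5: IF@1 ID@2 stall=0 (-) EX@3 MEM@4 WB@5
I1 mul r5 <- r2,r4: IF@2 ID@3 stall=0 (-) EX@4 MEM@5 WB@6
I2 sub r5 <- r1,r2: IF@3 ID@4 stall=0 (-) EX@5 MEM@6 WB@7
I3 add r5 <- r2,r2: IF@4 ID@5 stall=0 (-) EX@6 MEM@7 WB@8
I4 add r5 <- r4,r2: IF@5 ID@6 stall=0 (-) EX@7 MEM@8 WB@9
I5 ld r5 <- r4: IF@6 ID@7 stall=0 (-) EX@8 MEM@9 WB@10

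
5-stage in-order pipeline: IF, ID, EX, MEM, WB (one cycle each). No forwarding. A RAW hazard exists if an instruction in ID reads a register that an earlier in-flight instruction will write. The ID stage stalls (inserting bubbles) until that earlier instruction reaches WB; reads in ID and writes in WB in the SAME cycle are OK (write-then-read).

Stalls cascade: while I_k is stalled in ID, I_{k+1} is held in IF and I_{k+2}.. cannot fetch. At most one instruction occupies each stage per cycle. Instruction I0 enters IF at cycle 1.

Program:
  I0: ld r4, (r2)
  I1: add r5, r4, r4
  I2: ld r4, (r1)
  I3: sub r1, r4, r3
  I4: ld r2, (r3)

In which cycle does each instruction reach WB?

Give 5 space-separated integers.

I0 ld r4 <- r2: IF@1 ID@2 stall=0 (-) EX@3 MEM@4 WB@5
I1 add r5 <- r4,r4: IF@2 ID@3 stall=2 (RAW on I0.r4 (WB@5)) EX@6 MEM@7 WB@8
I2 ld r4 <- r1: IF@3 ID@6 stall=0 (-) EX@7 MEM@8 WB@9
I3 sub r1 <- r4,r3: IF@6 ID@7 stall=2 (RAW on I2.r4 (WB@9)) EX@10 MEM@11 WB@12
I4 ld r2 <- r3: IF@7 ID@10 stall=0 (-) EX@11 MEM@12 WB@13

Answer: 5 8 9 12 13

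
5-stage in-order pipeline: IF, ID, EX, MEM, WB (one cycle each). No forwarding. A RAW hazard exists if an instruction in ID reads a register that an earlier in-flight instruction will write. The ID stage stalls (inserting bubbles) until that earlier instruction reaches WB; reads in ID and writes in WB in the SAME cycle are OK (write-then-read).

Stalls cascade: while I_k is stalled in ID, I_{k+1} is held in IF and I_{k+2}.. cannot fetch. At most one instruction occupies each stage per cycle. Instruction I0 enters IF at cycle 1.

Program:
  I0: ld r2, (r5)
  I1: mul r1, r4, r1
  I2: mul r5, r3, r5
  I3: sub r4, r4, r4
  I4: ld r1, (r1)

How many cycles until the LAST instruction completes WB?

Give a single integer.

Answer: 9

Derivation:
I0 ld r2 <- r5: IF@1 ID@2 stall=0 (-) EX@3 MEM@4 WB@5
I1 mul r1 <- r4,r1: IF@2 ID@3 stall=0 (-) EX@4 MEM@5 WB@6
I2 mul r5 <- r3,r5: IF@3 ID@4 stall=0 (-) EX@5 MEM@6 WB@7
I3 sub r4 <- r4,r4: IF@4 ID@5 stall=0 (-) EX@6 MEM@7 WB@8
I4 ld r1 <- r1: IF@5 ID@6 stall=0 (-) EX@7 MEM@8 WB@9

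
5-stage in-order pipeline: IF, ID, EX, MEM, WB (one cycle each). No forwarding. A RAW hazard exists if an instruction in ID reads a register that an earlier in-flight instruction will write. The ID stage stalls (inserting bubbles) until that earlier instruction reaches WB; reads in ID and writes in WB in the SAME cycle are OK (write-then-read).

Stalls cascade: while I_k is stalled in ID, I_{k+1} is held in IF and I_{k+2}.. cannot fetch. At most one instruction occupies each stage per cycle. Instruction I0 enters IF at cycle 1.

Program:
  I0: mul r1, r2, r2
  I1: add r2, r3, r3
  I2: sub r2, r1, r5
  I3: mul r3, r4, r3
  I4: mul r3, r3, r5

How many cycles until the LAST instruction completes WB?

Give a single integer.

I0 mul r1 <- r2,r2: IF@1 ID@2 stall=0 (-) EX@3 MEM@4 WB@5
I1 add r2 <- r3,r3: IF@2 ID@3 stall=0 (-) EX@4 MEM@5 WB@6
I2 sub r2 <- r1,r5: IF@3 ID@4 stall=1 (RAW on I0.r1 (WB@5)) EX@6 MEM@7 WB@8
I3 mul r3 <- r4,r3: IF@4 ID@6 stall=0 (-) EX@7 MEM@8 WB@9
I4 mul r3 <- r3,r5: IF@6 ID@7 stall=2 (RAW on I3.r3 (WB@9)) EX@10 MEM@11 WB@12

Answer: 12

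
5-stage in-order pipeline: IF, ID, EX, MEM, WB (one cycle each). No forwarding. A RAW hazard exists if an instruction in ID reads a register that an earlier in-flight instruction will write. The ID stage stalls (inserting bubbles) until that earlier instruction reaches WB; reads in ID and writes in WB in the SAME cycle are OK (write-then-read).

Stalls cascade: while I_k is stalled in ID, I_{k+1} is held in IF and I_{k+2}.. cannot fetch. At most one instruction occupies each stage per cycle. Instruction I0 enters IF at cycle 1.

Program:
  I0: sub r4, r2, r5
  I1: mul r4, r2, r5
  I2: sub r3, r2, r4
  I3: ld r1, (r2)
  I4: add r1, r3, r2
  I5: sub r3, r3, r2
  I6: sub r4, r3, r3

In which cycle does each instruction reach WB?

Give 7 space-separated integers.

Answer: 5 6 9 10 12 13 16

Derivation:
I0 sub r4 <- r2,r5: IF@1 ID@2 stall=0 (-) EX@3 MEM@4 WB@5
I1 mul r4 <- r2,r5: IF@2 ID@3 stall=0 (-) EX@4 MEM@5 WB@6
I2 sub r3 <- r2,r4: IF@3 ID@4 stall=2 (RAW on I1.r4 (WB@6)) EX@7 MEM@8 WB@9
I3 ld r1 <- r2: IF@4 ID@7 stall=0 (-) EX@8 MEM@9 WB@10
I4 add r1 <- r3,r2: IF@7 ID@8 stall=1 (RAW on I2.r3 (WB@9)) EX@10 MEM@11 WB@12
I5 sub r3 <- r3,r2: IF@8 ID@10 stall=0 (-) EX@11 MEM@12 WB@13
I6 sub r4 <- r3,r3: IF@10 ID@11 stall=2 (RAW on I5.r3 (WB@13)) EX@14 MEM@15 WB@16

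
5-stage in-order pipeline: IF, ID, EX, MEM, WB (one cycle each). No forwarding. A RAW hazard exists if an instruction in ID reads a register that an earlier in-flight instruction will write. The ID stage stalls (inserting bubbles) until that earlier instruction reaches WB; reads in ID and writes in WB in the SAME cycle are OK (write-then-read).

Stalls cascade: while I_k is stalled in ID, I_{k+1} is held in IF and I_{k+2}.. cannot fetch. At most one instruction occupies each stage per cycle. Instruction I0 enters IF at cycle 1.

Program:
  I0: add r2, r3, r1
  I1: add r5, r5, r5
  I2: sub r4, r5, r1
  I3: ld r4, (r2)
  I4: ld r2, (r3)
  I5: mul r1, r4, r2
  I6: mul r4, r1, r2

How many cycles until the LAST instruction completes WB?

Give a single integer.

I0 add r2 <- r3,r1: IF@1 ID@2 stall=0 (-) EX@3 MEM@4 WB@5
I1 add r5 <- r5,r5: IF@2 ID@3 stall=0 (-) EX@4 MEM@5 WB@6
I2 sub r4 <- r5,r1: IF@3 ID@4 stall=2 (RAW on I1.r5 (WB@6)) EX@7 MEM@8 WB@9
I3 ld r4 <- r2: IF@4 ID@7 stall=0 (-) EX@8 MEM@9 WB@10
I4 ld r2 <- r3: IF@7 ID@8 stall=0 (-) EX@9 MEM@10 WB@11
I5 mul r1 <- r4,r2: IF@8 ID@9 stall=2 (RAW on I4.r2 (WB@11)) EX@12 MEM@13 WB@14
I6 mul r4 <- r1,r2: IF@9 ID@12 stall=2 (RAW on I5.r1 (WB@14)) EX@15 MEM@16 WB@17

Answer: 17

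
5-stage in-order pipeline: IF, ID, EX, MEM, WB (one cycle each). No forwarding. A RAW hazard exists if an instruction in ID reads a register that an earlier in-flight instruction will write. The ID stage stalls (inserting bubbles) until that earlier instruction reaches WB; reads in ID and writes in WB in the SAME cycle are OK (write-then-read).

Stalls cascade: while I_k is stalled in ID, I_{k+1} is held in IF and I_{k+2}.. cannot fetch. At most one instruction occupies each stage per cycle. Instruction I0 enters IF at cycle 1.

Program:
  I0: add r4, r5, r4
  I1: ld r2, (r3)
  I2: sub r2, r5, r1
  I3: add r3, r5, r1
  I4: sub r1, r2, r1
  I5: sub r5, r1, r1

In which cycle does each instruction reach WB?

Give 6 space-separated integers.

I0 add r4 <- r5,r4: IF@1 ID@2 stall=0 (-) EX@3 MEM@4 WB@5
I1 ld r2 <- r3: IF@2 ID@3 stall=0 (-) EX@4 MEM@5 WB@6
I2 sub r2 <- r5,r1: IF@3 ID@4 stall=0 (-) EX@5 MEM@6 WB@7
I3 add r3 <- r5,r1: IF@4 ID@5 stall=0 (-) EX@6 MEM@7 WB@8
I4 sub r1 <- r2,r1: IF@5 ID@6 stall=1 (RAW on I2.r2 (WB@7)) EX@8 MEM@9 WB@10
I5 sub r5 <- r1,r1: IF@6 ID@8 stall=2 (RAW on I4.r1 (WB@10)) EX@11 MEM@12 WB@13

Answer: 5 6 7 8 10 13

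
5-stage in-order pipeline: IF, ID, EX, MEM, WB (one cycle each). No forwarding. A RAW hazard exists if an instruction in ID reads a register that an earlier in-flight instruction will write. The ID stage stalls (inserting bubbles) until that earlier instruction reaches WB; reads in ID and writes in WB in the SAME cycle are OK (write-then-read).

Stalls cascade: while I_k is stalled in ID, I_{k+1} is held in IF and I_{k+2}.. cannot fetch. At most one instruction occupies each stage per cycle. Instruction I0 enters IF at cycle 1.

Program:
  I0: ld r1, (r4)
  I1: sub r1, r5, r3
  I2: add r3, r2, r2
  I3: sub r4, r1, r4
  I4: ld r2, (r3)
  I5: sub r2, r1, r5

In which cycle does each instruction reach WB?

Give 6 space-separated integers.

Answer: 5 6 7 9 10 11

Derivation:
I0 ld r1 <- r4: IF@1 ID@2 stall=0 (-) EX@3 MEM@4 WB@5
I1 sub r1 <- r5,r3: IF@2 ID@3 stall=0 (-) EX@4 MEM@5 WB@6
I2 add r3 <- r2,r2: IF@3 ID@4 stall=0 (-) EX@5 MEM@6 WB@7
I3 sub r4 <- r1,r4: IF@4 ID@5 stall=1 (RAW on I1.r1 (WB@6)) EX@7 MEM@8 WB@9
I4 ld r2 <- r3: IF@5 ID@7 stall=0 (-) EX@8 MEM@9 WB@10
I5 sub r2 <- r1,r5: IF@7 ID@8 stall=0 (-) EX@9 MEM@10 WB@11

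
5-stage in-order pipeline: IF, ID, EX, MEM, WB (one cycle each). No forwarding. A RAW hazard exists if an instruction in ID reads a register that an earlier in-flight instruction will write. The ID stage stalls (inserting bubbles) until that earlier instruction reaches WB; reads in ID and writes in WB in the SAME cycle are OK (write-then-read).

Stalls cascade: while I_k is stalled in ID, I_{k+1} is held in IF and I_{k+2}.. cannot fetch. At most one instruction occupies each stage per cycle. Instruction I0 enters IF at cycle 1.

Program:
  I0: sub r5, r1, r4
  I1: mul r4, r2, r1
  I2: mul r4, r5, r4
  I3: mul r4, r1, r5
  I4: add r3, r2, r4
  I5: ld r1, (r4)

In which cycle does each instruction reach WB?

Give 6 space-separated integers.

I0 sub r5 <- r1,r4: IF@1 ID@2 stall=0 (-) EX@3 MEM@4 WB@5
I1 mul r4 <- r2,r1: IF@2 ID@3 stall=0 (-) EX@4 MEM@5 WB@6
I2 mul r4 <- r5,r4: IF@3 ID@4 stall=2 (RAW on I1.r4 (WB@6)) EX@7 MEM@8 WB@9
I3 mul r4 <- r1,r5: IF@4 ID@7 stall=0 (-) EX@8 MEM@9 WB@10
I4 add r3 <- r2,r4: IF@7 ID@8 stall=2 (RAW on I3.r4 (WB@10)) EX@11 MEM@12 WB@13
I5 ld r1 <- r4: IF@8 ID@11 stall=0 (-) EX@12 MEM@13 WB@14

Answer: 5 6 9 10 13 14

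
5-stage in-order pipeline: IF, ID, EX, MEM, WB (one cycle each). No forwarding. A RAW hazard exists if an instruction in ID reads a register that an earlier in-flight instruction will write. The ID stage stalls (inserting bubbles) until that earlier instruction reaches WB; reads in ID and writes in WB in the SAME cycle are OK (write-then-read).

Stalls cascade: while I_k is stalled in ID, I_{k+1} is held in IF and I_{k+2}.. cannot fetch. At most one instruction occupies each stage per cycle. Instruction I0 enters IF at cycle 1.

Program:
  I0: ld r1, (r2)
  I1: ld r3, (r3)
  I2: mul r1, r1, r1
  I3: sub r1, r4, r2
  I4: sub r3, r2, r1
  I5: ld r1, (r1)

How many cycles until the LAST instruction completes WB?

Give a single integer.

I0 ld r1 <- r2: IF@1 ID@2 stall=0 (-) EX@3 MEM@4 WB@5
I1 ld r3 <- r3: IF@2 ID@3 stall=0 (-) EX@4 MEM@5 WB@6
I2 mul r1 <- r1,r1: IF@3 ID@4 stall=1 (RAW on I0.r1 (WB@5)) EX@6 MEM@7 WB@8
I3 sub r1 <- r4,r2: IF@4 ID@6 stall=0 (-) EX@7 MEM@8 WB@9
I4 sub r3 <- r2,r1: IF@6 ID@7 stall=2 (RAW on I3.r1 (WB@9)) EX@10 MEM@11 WB@12
I5 ld r1 <- r1: IF@7 ID@10 stall=0 (-) EX@11 MEM@12 WB@13

Answer: 13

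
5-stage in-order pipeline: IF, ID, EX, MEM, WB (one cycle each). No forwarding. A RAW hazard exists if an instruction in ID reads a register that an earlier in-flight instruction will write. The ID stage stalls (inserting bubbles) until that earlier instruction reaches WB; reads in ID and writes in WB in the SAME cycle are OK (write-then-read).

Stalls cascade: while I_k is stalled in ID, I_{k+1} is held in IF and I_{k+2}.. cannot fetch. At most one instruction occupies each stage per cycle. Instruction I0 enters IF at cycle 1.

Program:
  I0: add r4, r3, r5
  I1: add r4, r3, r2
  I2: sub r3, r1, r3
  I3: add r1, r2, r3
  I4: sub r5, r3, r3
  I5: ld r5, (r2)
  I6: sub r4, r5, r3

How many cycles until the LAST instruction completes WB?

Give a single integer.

I0 add r4 <- r3,r5: IF@1 ID@2 stall=0 (-) EX@3 MEM@4 WB@5
I1 add r4 <- r3,r2: IF@2 ID@3 stall=0 (-) EX@4 MEM@5 WB@6
I2 sub r3 <- r1,r3: IF@3 ID@4 stall=0 (-) EX@5 MEM@6 WB@7
I3 add r1 <- r2,r3: IF@4 ID@5 stall=2 (RAW on I2.r3 (WB@7)) EX@8 MEM@9 WB@10
I4 sub r5 <- r3,r3: IF@5 ID@8 stall=0 (-) EX@9 MEM@10 WB@11
I5 ld r5 <- r2: IF@8 ID@9 stall=0 (-) EX@10 MEM@11 WB@12
I6 sub r4 <- r5,r3: IF@9 ID@10 stall=2 (RAW on I5.r5 (WB@12)) EX@13 MEM@14 WB@15

Answer: 15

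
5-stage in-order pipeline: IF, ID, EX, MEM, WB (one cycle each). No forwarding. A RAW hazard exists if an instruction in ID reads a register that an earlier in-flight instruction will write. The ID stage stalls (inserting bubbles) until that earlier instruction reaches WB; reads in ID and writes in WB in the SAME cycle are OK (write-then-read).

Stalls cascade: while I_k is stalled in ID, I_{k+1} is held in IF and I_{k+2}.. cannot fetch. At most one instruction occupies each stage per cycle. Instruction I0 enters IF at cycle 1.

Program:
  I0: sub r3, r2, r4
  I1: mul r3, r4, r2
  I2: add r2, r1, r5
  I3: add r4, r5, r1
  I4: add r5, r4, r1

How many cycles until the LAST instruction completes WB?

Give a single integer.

I0 sub r3 <- r2,r4: IF@1 ID@2 stall=0 (-) EX@3 MEM@4 WB@5
I1 mul r3 <- r4,r2: IF@2 ID@3 stall=0 (-) EX@4 MEM@5 WB@6
I2 add r2 <- r1,r5: IF@3 ID@4 stall=0 (-) EX@5 MEM@6 WB@7
I3 add r4 <- r5,r1: IF@4 ID@5 stall=0 (-) EX@6 MEM@7 WB@8
I4 add r5 <- r4,r1: IF@5 ID@6 stall=2 (RAW on I3.r4 (WB@8)) EX@9 MEM@10 WB@11

Answer: 11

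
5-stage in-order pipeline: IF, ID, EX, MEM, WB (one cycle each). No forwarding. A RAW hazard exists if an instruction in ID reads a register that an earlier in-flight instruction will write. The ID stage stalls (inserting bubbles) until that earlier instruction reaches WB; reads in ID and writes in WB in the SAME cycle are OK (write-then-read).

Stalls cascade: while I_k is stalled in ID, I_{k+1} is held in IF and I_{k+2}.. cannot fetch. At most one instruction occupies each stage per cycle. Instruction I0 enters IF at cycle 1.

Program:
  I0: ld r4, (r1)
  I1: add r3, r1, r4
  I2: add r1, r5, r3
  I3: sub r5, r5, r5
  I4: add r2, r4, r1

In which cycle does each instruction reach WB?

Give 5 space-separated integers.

Answer: 5 8 11 12 14

Derivation:
I0 ld r4 <- r1: IF@1 ID@2 stall=0 (-) EX@3 MEM@4 WB@5
I1 add r3 <- r1,r4: IF@2 ID@3 stall=2 (RAW on I0.r4 (WB@5)) EX@6 MEM@7 WB@8
I2 add r1 <- r5,r3: IF@3 ID@6 stall=2 (RAW on I1.r3 (WB@8)) EX@9 MEM@10 WB@11
I3 sub r5 <- r5,r5: IF@6 ID@9 stall=0 (-) EX@10 MEM@11 WB@12
I4 add r2 <- r4,r1: IF@9 ID@10 stall=1 (RAW on I2.r1 (WB@11)) EX@12 MEM@13 WB@14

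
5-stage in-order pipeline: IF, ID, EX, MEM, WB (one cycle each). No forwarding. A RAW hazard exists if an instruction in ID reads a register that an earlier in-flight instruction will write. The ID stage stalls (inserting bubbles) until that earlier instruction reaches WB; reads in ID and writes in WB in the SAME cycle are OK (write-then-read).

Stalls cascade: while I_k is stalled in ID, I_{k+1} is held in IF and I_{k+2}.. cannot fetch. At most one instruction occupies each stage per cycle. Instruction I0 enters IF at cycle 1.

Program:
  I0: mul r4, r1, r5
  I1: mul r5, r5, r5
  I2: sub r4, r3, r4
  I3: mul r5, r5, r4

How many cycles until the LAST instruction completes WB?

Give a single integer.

Answer: 11

Derivation:
I0 mul r4 <- r1,r5: IF@1 ID@2 stall=0 (-) EX@3 MEM@4 WB@5
I1 mul r5 <- r5,r5: IF@2 ID@3 stall=0 (-) EX@4 MEM@5 WB@6
I2 sub r4 <- r3,r4: IF@3 ID@4 stall=1 (RAW on I0.r4 (WB@5)) EX@6 MEM@7 WB@8
I3 mul r5 <- r5,r4: IF@4 ID@6 stall=2 (RAW on I2.r4 (WB@8)) EX@9 MEM@10 WB@11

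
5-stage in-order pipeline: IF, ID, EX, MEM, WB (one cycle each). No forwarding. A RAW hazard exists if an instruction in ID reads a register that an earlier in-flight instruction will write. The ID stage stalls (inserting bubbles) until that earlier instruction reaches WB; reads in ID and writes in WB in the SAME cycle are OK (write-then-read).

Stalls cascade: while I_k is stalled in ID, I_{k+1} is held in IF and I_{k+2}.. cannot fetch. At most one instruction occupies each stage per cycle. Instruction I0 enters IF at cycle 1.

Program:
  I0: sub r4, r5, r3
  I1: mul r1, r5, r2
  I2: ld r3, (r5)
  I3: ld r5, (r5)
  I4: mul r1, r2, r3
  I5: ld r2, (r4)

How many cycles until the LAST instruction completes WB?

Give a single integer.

Answer: 11

Derivation:
I0 sub r4 <- r5,r3: IF@1 ID@2 stall=0 (-) EX@3 MEM@4 WB@5
I1 mul r1 <- r5,r2: IF@2 ID@3 stall=0 (-) EX@4 MEM@5 WB@6
I2 ld r3 <- r5: IF@3 ID@4 stall=0 (-) EX@5 MEM@6 WB@7
I3 ld r5 <- r5: IF@4 ID@5 stall=0 (-) EX@6 MEM@7 WB@8
I4 mul r1 <- r2,r3: IF@5 ID@6 stall=1 (RAW on I2.r3 (WB@7)) EX@8 MEM@9 WB@10
I5 ld r2 <- r4: IF@6 ID@8 stall=0 (-) EX@9 MEM@10 WB@11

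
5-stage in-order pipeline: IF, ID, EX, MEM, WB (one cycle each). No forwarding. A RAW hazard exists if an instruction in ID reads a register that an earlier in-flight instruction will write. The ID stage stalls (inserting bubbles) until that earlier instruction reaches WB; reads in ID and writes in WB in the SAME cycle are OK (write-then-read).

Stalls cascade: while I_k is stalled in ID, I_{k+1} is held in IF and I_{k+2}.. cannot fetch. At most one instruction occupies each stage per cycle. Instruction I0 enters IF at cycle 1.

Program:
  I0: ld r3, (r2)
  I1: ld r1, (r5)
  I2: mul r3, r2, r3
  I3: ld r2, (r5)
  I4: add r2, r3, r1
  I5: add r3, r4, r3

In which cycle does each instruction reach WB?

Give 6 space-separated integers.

Answer: 5 6 8 9 11 12

Derivation:
I0 ld r3 <- r2: IF@1 ID@2 stall=0 (-) EX@3 MEM@4 WB@5
I1 ld r1 <- r5: IF@2 ID@3 stall=0 (-) EX@4 MEM@5 WB@6
I2 mul r3 <- r2,r3: IF@3 ID@4 stall=1 (RAW on I0.r3 (WB@5)) EX@6 MEM@7 WB@8
I3 ld r2 <- r5: IF@4 ID@6 stall=0 (-) EX@7 MEM@8 WB@9
I4 add r2 <- r3,r1: IF@6 ID@7 stall=1 (RAW on I2.r3 (WB@8)) EX@9 MEM@10 WB@11
I5 add r3 <- r4,r3: IF@7 ID@9 stall=0 (-) EX@10 MEM@11 WB@12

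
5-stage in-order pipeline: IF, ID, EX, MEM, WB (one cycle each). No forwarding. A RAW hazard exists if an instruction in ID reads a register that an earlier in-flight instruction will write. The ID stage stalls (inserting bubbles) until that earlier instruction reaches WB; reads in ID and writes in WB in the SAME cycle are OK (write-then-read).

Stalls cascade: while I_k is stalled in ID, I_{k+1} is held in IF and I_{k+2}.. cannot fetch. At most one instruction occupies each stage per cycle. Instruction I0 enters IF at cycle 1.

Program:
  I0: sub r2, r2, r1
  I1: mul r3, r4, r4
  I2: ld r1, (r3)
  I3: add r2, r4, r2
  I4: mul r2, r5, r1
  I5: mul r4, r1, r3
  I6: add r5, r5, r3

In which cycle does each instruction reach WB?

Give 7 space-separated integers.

I0 sub r2 <- r2,r1: IF@1 ID@2 stall=0 (-) EX@3 MEM@4 WB@5
I1 mul r3 <- r4,r4: IF@2 ID@3 stall=0 (-) EX@4 MEM@5 WB@6
I2 ld r1 <- r3: IF@3 ID@4 stall=2 (RAW on I1.r3 (WB@6)) EX@7 MEM@8 WB@9
I3 add r2 <- r4,r2: IF@4 ID@7 stall=0 (-) EX@8 MEM@9 WB@10
I4 mul r2 <- r5,r1: IF@7 ID@8 stall=1 (RAW on I2.r1 (WB@9)) EX@10 MEM@11 WB@12
I5 mul r4 <- r1,r3: IF@8 ID@10 stall=0 (-) EX@11 MEM@12 WB@13
I6 add r5 <- r5,r3: IF@10 ID@11 stall=0 (-) EX@12 MEM@13 WB@14

Answer: 5 6 9 10 12 13 14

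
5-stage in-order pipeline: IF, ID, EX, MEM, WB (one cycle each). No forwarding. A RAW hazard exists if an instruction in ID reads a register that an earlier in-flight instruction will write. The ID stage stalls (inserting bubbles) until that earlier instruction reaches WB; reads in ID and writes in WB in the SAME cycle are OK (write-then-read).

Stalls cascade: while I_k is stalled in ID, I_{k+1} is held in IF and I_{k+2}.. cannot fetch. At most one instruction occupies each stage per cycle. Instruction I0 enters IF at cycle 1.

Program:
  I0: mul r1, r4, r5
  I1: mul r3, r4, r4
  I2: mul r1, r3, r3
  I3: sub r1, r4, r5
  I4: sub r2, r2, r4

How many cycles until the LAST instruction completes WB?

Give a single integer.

I0 mul r1 <- r4,r5: IF@1 ID@2 stall=0 (-) EX@3 MEM@4 WB@5
I1 mul r3 <- r4,r4: IF@2 ID@3 stall=0 (-) EX@4 MEM@5 WB@6
I2 mul r1 <- r3,r3: IF@3 ID@4 stall=2 (RAW on I1.r3 (WB@6)) EX@7 MEM@8 WB@9
I3 sub r1 <- r4,r5: IF@4 ID@7 stall=0 (-) EX@8 MEM@9 WB@10
I4 sub r2 <- r2,r4: IF@7 ID@8 stall=0 (-) EX@9 MEM@10 WB@11

Answer: 11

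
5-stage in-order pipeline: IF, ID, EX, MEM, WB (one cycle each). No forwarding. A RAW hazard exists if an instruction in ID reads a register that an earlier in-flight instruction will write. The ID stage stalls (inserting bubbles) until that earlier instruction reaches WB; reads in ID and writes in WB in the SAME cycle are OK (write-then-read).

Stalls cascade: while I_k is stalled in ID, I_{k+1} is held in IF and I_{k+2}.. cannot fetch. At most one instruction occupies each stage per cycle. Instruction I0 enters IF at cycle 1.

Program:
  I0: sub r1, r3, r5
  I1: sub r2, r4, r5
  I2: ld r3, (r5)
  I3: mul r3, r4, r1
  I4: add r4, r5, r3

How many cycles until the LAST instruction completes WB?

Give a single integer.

I0 sub r1 <- r3,r5: IF@1 ID@2 stall=0 (-) EX@3 MEM@4 WB@5
I1 sub r2 <- r4,r5: IF@2 ID@3 stall=0 (-) EX@4 MEM@5 WB@6
I2 ld r3 <- r5: IF@3 ID@4 stall=0 (-) EX@5 MEM@6 WB@7
I3 mul r3 <- r4,r1: IF@4 ID@5 stall=0 (-) EX@6 MEM@7 WB@8
I4 add r4 <- r5,r3: IF@5 ID@6 stall=2 (RAW on I3.r3 (WB@8)) EX@9 MEM@10 WB@11

Answer: 11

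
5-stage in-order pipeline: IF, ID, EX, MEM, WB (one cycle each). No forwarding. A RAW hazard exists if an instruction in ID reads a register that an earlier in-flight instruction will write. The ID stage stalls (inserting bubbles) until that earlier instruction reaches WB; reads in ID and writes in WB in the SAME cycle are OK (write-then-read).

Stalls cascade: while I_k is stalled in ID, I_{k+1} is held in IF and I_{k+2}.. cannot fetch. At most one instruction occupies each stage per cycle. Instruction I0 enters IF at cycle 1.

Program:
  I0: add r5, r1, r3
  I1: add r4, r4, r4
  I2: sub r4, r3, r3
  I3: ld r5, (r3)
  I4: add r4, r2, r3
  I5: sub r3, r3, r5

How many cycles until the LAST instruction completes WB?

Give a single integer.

Answer: 11

Derivation:
I0 add r5 <- r1,r3: IF@1 ID@2 stall=0 (-) EX@3 MEM@4 WB@5
I1 add r4 <- r4,r4: IF@2 ID@3 stall=0 (-) EX@4 MEM@5 WB@6
I2 sub r4 <- r3,r3: IF@3 ID@4 stall=0 (-) EX@5 MEM@6 WB@7
I3 ld r5 <- r3: IF@4 ID@5 stall=0 (-) EX@6 MEM@7 WB@8
I4 add r4 <- r2,r3: IF@5 ID@6 stall=0 (-) EX@7 MEM@8 WB@9
I5 sub r3 <- r3,r5: IF@6 ID@7 stall=1 (RAW on I3.r5 (WB@8)) EX@9 MEM@10 WB@11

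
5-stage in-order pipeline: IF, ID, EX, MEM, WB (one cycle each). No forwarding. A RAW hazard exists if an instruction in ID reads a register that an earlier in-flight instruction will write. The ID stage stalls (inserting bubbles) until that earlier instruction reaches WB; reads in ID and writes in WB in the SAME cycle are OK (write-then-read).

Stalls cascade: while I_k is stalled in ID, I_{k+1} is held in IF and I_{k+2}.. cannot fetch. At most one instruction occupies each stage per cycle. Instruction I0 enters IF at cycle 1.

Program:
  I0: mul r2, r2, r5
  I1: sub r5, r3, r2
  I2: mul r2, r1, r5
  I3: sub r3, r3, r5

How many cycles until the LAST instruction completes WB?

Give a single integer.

Answer: 12

Derivation:
I0 mul r2 <- r2,r5: IF@1 ID@2 stall=0 (-) EX@3 MEM@4 WB@5
I1 sub r5 <- r3,r2: IF@2 ID@3 stall=2 (RAW on I0.r2 (WB@5)) EX@6 MEM@7 WB@8
I2 mul r2 <- r1,r5: IF@3 ID@6 stall=2 (RAW on I1.r5 (WB@8)) EX@9 MEM@10 WB@11
I3 sub r3 <- r3,r5: IF@6 ID@9 stall=0 (-) EX@10 MEM@11 WB@12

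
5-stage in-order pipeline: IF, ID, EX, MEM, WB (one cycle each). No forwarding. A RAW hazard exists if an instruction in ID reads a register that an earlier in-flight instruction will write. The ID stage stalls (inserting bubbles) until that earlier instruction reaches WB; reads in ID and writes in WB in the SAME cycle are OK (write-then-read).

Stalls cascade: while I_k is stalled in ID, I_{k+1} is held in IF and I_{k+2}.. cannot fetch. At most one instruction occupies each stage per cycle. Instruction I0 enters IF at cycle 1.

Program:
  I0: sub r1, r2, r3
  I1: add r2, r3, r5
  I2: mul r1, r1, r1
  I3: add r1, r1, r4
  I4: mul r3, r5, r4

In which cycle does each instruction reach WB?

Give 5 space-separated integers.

I0 sub r1 <- r2,r3: IF@1 ID@2 stall=0 (-) EX@3 MEM@4 WB@5
I1 add r2 <- r3,r5: IF@2 ID@3 stall=0 (-) EX@4 MEM@5 WB@6
I2 mul r1 <- r1,r1: IF@3 ID@4 stall=1 (RAW on I0.r1 (WB@5)) EX@6 MEM@7 WB@8
I3 add r1 <- r1,r4: IF@4 ID@6 stall=2 (RAW on I2.r1 (WB@8)) EX@9 MEM@10 WB@11
I4 mul r3 <- r5,r4: IF@6 ID@9 stall=0 (-) EX@10 MEM@11 WB@12

Answer: 5 6 8 11 12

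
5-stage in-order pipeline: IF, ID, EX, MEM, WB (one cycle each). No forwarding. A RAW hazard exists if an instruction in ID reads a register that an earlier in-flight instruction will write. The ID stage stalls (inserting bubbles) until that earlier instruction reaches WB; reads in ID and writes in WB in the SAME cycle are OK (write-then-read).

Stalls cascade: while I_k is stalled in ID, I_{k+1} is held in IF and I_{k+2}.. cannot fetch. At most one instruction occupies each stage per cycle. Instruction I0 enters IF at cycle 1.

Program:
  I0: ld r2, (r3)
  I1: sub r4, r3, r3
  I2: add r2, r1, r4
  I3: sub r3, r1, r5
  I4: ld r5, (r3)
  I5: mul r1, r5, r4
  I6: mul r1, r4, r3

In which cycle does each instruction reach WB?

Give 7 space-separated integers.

I0 ld r2 <- r3: IF@1 ID@2 stall=0 (-) EX@3 MEM@4 WB@5
I1 sub r4 <- r3,r3: IF@2 ID@3 stall=0 (-) EX@4 MEM@5 WB@6
I2 add r2 <- r1,r4: IF@3 ID@4 stall=2 (RAW on I1.r4 (WB@6)) EX@7 MEM@8 WB@9
I3 sub r3 <- r1,r5: IF@4 ID@7 stall=0 (-) EX@8 MEM@9 WB@10
I4 ld r5 <- r3: IF@7 ID@8 stall=2 (RAW on I3.r3 (WB@10)) EX@11 MEM@12 WB@13
I5 mul r1 <- r5,r4: IF@8 ID@11 stall=2 (RAW on I4.r5 (WB@13)) EX@14 MEM@15 WB@16
I6 mul r1 <- r4,r3: IF@11 ID@14 stall=0 (-) EX@15 MEM@16 WB@17

Answer: 5 6 9 10 13 16 17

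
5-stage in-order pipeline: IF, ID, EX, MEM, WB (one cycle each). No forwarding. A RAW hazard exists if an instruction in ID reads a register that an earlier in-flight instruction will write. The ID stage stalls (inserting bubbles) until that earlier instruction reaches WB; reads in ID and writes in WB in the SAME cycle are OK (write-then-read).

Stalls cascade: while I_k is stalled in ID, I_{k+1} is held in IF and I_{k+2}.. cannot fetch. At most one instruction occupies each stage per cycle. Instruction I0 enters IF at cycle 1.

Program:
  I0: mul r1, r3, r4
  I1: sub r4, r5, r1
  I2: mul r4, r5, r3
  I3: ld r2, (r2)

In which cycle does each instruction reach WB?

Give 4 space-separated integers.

Answer: 5 8 9 10

Derivation:
I0 mul r1 <- r3,r4: IF@1 ID@2 stall=0 (-) EX@3 MEM@4 WB@5
I1 sub r4 <- r5,r1: IF@2 ID@3 stall=2 (RAW on I0.r1 (WB@5)) EX@6 MEM@7 WB@8
I2 mul r4 <- r5,r3: IF@3 ID@6 stall=0 (-) EX@7 MEM@8 WB@9
I3 ld r2 <- r2: IF@6 ID@7 stall=0 (-) EX@8 MEM@9 WB@10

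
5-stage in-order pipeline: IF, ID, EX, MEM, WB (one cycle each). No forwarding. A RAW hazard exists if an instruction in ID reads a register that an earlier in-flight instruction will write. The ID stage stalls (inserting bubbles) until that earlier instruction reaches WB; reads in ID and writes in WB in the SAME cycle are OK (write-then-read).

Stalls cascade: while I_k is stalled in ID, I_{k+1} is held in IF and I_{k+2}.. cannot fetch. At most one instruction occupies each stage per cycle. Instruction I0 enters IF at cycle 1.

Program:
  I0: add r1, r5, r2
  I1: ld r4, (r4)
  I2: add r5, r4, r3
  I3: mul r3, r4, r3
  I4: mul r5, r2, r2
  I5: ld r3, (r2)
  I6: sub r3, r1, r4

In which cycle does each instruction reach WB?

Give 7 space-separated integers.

I0 add r1 <- r5,r2: IF@1 ID@2 stall=0 (-) EX@3 MEM@4 WB@5
I1 ld r4 <- r4: IF@2 ID@3 stall=0 (-) EX@4 MEM@5 WB@6
I2 add r5 <- r4,r3: IF@3 ID@4 stall=2 (RAW on I1.r4 (WB@6)) EX@7 MEM@8 WB@9
I3 mul r3 <- r4,r3: IF@4 ID@7 stall=0 (-) EX@8 MEM@9 WB@10
I4 mul r5 <- r2,r2: IF@7 ID@8 stall=0 (-) EX@9 MEM@10 WB@11
I5 ld r3 <- r2: IF@8 ID@9 stall=0 (-) EX@10 MEM@11 WB@12
I6 sub r3 <- r1,r4: IF@9 ID@10 stall=0 (-) EX@11 MEM@12 WB@13

Answer: 5 6 9 10 11 12 13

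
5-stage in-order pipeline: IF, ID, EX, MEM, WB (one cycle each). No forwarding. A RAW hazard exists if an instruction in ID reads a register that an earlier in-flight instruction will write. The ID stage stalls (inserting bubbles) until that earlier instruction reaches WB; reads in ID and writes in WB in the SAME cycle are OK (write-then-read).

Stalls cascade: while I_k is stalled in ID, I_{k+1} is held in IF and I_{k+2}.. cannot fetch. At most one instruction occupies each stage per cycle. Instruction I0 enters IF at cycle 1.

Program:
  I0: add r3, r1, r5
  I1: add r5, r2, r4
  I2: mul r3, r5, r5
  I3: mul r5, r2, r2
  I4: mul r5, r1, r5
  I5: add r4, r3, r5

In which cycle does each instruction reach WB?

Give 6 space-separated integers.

Answer: 5 6 9 10 13 16

Derivation:
I0 add r3 <- r1,r5: IF@1 ID@2 stall=0 (-) EX@3 MEM@4 WB@5
I1 add r5 <- r2,r4: IF@2 ID@3 stall=0 (-) EX@4 MEM@5 WB@6
I2 mul r3 <- r5,r5: IF@3 ID@4 stall=2 (RAW on I1.r5 (WB@6)) EX@7 MEM@8 WB@9
I3 mul r5 <- r2,r2: IF@4 ID@7 stall=0 (-) EX@8 MEM@9 WB@10
I4 mul r5 <- r1,r5: IF@7 ID@8 stall=2 (RAW on I3.r5 (WB@10)) EX@11 MEM@12 WB@13
I5 add r4 <- r3,r5: IF@8 ID@11 stall=2 (RAW on I4.r5 (WB@13)) EX@14 MEM@15 WB@16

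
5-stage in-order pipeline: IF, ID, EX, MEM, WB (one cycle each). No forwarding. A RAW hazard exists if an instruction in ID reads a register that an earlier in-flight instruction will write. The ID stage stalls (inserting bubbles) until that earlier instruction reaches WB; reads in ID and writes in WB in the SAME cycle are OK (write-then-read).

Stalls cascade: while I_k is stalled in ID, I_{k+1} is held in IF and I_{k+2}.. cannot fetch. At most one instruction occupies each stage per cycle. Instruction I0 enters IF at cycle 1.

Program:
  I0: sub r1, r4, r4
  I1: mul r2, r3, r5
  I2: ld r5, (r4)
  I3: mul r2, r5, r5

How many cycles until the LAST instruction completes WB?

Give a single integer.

Answer: 10

Derivation:
I0 sub r1 <- r4,r4: IF@1 ID@2 stall=0 (-) EX@3 MEM@4 WB@5
I1 mul r2 <- r3,r5: IF@2 ID@3 stall=0 (-) EX@4 MEM@5 WB@6
I2 ld r5 <- r4: IF@3 ID@4 stall=0 (-) EX@5 MEM@6 WB@7
I3 mul r2 <- r5,r5: IF@4 ID@5 stall=2 (RAW on I2.r5 (WB@7)) EX@8 MEM@9 WB@10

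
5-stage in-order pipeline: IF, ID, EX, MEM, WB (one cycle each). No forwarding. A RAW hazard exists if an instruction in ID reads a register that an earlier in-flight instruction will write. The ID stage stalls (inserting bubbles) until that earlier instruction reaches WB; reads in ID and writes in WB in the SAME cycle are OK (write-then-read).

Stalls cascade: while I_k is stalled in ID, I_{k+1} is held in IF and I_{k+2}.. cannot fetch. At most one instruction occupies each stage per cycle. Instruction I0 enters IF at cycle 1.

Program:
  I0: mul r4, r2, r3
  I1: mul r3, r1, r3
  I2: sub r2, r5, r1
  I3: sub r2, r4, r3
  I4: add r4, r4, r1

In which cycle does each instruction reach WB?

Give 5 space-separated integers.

Answer: 5 6 7 9 10

Derivation:
I0 mul r4 <- r2,r3: IF@1 ID@2 stall=0 (-) EX@3 MEM@4 WB@5
I1 mul r3 <- r1,r3: IF@2 ID@3 stall=0 (-) EX@4 MEM@5 WB@6
I2 sub r2 <- r5,r1: IF@3 ID@4 stall=0 (-) EX@5 MEM@6 WB@7
I3 sub r2 <- r4,r3: IF@4 ID@5 stall=1 (RAW on I1.r3 (WB@6)) EX@7 MEM@8 WB@9
I4 add r4 <- r4,r1: IF@5 ID@7 stall=0 (-) EX@8 MEM@9 WB@10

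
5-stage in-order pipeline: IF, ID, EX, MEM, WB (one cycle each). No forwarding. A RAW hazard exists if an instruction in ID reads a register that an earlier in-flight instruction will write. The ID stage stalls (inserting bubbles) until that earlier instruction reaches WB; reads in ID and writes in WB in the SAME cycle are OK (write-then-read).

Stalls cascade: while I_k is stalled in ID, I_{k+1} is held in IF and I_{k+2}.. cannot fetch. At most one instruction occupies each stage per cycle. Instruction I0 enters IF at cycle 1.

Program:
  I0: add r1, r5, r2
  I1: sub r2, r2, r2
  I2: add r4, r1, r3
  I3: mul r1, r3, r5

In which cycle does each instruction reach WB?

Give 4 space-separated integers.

Answer: 5 6 8 9

Derivation:
I0 add r1 <- r5,r2: IF@1 ID@2 stall=0 (-) EX@3 MEM@4 WB@5
I1 sub r2 <- r2,r2: IF@2 ID@3 stall=0 (-) EX@4 MEM@5 WB@6
I2 add r4 <- r1,r3: IF@3 ID@4 stall=1 (RAW on I0.r1 (WB@5)) EX@6 MEM@7 WB@8
I3 mul r1 <- r3,r5: IF@4 ID@6 stall=0 (-) EX@7 MEM@8 WB@9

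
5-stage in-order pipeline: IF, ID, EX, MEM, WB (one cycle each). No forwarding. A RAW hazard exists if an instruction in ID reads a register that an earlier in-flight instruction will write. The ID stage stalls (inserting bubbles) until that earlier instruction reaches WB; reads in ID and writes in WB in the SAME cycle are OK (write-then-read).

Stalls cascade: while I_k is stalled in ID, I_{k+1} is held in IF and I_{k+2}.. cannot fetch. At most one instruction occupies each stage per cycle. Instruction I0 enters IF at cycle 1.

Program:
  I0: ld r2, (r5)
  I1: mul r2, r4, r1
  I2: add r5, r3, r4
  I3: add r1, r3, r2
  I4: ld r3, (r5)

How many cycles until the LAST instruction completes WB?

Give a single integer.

I0 ld r2 <- r5: IF@1 ID@2 stall=0 (-) EX@3 MEM@4 WB@5
I1 mul r2 <- r4,r1: IF@2 ID@3 stall=0 (-) EX@4 MEM@5 WB@6
I2 add r5 <- r3,r4: IF@3 ID@4 stall=0 (-) EX@5 MEM@6 WB@7
I3 add r1 <- r3,r2: IF@4 ID@5 stall=1 (RAW on I1.r2 (WB@6)) EX@7 MEM@8 WB@9
I4 ld r3 <- r5: IF@5 ID@7 stall=0 (-) EX@8 MEM@9 WB@10

Answer: 10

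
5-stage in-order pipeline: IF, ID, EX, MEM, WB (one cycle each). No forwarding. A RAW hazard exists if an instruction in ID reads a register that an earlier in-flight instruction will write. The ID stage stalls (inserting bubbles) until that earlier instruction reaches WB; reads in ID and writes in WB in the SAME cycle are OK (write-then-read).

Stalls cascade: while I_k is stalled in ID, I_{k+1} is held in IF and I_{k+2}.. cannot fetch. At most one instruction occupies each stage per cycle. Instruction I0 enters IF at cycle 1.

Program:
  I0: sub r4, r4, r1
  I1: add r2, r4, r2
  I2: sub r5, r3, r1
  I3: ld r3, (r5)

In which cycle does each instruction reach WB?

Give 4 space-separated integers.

I0 sub r4 <- r4,r1: IF@1 ID@2 stall=0 (-) EX@3 MEM@4 WB@5
I1 add r2 <- r4,r2: IF@2 ID@3 stall=2 (RAW on I0.r4 (WB@5)) EX@6 MEM@7 WB@8
I2 sub r5 <- r3,r1: IF@3 ID@6 stall=0 (-) EX@7 MEM@8 WB@9
I3 ld r3 <- r5: IF@6 ID@7 stall=2 (RAW on I2.r5 (WB@9)) EX@10 MEM@11 WB@12

Answer: 5 8 9 12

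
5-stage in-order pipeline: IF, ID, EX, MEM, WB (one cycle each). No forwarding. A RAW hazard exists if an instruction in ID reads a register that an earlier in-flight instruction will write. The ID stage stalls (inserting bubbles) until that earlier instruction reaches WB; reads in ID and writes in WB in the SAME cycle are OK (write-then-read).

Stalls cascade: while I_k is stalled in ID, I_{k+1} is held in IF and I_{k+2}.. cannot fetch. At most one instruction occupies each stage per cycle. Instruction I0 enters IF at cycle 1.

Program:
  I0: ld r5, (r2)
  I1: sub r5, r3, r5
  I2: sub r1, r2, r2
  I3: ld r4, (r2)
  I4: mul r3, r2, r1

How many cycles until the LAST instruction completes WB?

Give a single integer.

I0 ld r5 <- r2: IF@1 ID@2 stall=0 (-) EX@3 MEM@4 WB@5
I1 sub r5 <- r3,r5: IF@2 ID@3 stall=2 (RAW on I0.r5 (WB@5)) EX@6 MEM@7 WB@8
I2 sub r1 <- r2,r2: IF@3 ID@6 stall=0 (-) EX@7 MEM@8 WB@9
I3 ld r4 <- r2: IF@6 ID@7 stall=0 (-) EX@8 MEM@9 WB@10
I4 mul r3 <- r2,r1: IF@7 ID@8 stall=1 (RAW on I2.r1 (WB@9)) EX@10 MEM@11 WB@12

Answer: 12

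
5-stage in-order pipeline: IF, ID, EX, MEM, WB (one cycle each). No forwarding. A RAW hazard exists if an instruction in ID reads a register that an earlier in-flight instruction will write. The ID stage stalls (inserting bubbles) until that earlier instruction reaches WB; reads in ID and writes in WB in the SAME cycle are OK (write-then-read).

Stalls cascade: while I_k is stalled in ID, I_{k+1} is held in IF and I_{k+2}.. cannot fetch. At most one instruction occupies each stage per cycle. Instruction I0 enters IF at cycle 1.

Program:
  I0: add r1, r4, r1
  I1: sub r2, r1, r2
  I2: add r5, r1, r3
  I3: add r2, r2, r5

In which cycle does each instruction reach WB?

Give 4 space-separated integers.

Answer: 5 8 9 12

Derivation:
I0 add r1 <- r4,r1: IF@1 ID@2 stall=0 (-) EX@3 MEM@4 WB@5
I1 sub r2 <- r1,r2: IF@2 ID@3 stall=2 (RAW on I0.r1 (WB@5)) EX@6 MEM@7 WB@8
I2 add r5 <- r1,r3: IF@3 ID@6 stall=0 (-) EX@7 MEM@8 WB@9
I3 add r2 <- r2,r5: IF@6 ID@7 stall=2 (RAW on I2.r5 (WB@9)) EX@10 MEM@11 WB@12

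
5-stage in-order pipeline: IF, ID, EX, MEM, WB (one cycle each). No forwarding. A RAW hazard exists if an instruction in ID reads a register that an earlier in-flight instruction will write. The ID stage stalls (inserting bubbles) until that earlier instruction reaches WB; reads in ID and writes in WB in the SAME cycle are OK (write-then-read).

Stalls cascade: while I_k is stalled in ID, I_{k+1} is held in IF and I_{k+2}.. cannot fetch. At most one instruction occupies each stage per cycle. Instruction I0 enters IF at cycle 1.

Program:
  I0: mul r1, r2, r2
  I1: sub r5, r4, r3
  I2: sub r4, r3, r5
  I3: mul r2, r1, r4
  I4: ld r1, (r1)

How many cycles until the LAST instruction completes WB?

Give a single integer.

Answer: 13

Derivation:
I0 mul r1 <- r2,r2: IF@1 ID@2 stall=0 (-) EX@3 MEM@4 WB@5
I1 sub r5 <- r4,r3: IF@2 ID@3 stall=0 (-) EX@4 MEM@5 WB@6
I2 sub r4 <- r3,r5: IF@3 ID@4 stall=2 (RAW on I1.r5 (WB@6)) EX@7 MEM@8 WB@9
I3 mul r2 <- r1,r4: IF@4 ID@7 stall=2 (RAW on I2.r4 (WB@9)) EX@10 MEM@11 WB@12
I4 ld r1 <- r1: IF@7 ID@10 stall=0 (-) EX@11 MEM@12 WB@13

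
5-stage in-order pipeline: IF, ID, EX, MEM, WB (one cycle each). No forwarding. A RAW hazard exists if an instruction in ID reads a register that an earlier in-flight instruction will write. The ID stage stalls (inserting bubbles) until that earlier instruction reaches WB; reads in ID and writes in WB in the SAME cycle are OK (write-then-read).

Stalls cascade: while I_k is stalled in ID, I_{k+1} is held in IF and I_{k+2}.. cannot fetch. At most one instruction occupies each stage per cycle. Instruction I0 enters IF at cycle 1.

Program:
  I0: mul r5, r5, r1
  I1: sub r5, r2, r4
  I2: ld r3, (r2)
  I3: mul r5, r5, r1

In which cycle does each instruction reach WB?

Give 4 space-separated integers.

I0 mul r5 <- r5,r1: IF@1 ID@2 stall=0 (-) EX@3 MEM@4 WB@5
I1 sub r5 <- r2,r4: IF@2 ID@3 stall=0 (-) EX@4 MEM@5 WB@6
I2 ld r3 <- r2: IF@3 ID@4 stall=0 (-) EX@5 MEM@6 WB@7
I3 mul r5 <- r5,r1: IF@4 ID@5 stall=1 (RAW on I1.r5 (WB@6)) EX@7 MEM@8 WB@9

Answer: 5 6 7 9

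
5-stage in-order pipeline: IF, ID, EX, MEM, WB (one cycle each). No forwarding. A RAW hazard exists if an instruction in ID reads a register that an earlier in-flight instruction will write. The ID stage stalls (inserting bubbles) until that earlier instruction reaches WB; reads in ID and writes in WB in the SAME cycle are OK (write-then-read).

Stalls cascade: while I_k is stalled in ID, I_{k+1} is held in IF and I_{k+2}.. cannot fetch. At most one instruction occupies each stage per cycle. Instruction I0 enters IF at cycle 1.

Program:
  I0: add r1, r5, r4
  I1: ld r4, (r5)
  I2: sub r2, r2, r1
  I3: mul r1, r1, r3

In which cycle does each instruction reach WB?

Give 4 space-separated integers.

Answer: 5 6 8 9

Derivation:
I0 add r1 <- r5,r4: IF@1 ID@2 stall=0 (-) EX@3 MEM@4 WB@5
I1 ld r4 <- r5: IF@2 ID@3 stall=0 (-) EX@4 MEM@5 WB@6
I2 sub r2 <- r2,r1: IF@3 ID@4 stall=1 (RAW on I0.r1 (WB@5)) EX@6 MEM@7 WB@8
I3 mul r1 <- r1,r3: IF@4 ID@6 stall=0 (-) EX@7 MEM@8 WB@9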